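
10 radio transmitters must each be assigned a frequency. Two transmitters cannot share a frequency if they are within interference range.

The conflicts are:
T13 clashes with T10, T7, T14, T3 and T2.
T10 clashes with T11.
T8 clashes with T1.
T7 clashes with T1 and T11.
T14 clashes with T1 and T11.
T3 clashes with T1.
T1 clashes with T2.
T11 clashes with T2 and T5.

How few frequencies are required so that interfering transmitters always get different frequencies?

2

T8 and T1 conflict, so at least 2 frequencies are needed.
2 frequencies suffice: T13=1, T10=2, T8=2, T7=2, T14=2, T3=2, T1=1, T11=1, T2=2, T5=2. No two conflicting transmitters share a frequency.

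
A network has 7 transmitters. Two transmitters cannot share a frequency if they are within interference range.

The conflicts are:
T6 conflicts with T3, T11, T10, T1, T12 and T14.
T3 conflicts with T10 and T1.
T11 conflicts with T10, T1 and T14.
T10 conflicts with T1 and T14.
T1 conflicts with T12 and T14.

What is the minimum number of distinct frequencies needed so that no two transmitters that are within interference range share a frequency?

5

T6, T11, T10, T1, T14 are mutually in conflict, so at least 5 frequencies are needed.
5 frequencies suffice: frequency 1 → {T1}; frequency 2 → {T6}; frequency 3 → {T10, T12}; frequency 4 → {T3, T14}; frequency 5 → {T11}. Every pair that conflicts lands in different frequencies.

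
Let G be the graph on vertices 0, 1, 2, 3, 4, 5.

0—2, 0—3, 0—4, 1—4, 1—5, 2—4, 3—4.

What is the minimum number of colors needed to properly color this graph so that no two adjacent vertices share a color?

3

0, 2, 4 are pairwise adjacent, so at least 3 colors are needed.
A valid assignment using 3 colors: 0=b, 1=b, 2=c, 3=c, 4=a, 5=a. No two adjacent vertices share a color.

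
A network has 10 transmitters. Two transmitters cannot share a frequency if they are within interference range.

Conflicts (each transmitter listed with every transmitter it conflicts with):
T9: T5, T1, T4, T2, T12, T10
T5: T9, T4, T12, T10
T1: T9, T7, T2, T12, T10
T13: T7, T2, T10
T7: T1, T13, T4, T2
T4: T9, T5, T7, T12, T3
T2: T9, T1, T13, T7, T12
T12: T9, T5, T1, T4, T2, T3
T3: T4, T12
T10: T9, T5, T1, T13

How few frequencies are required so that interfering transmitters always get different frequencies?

T9, T1, T2, T12 pairwise conflict, so at least 4 frequencies are needed.
Using 4 frequencies: T9=2, T5=4, T1=4, T13=2, T7=1, T4=3, T2=3, T12=1, T3=2, T10=1. Every pair that conflicts lands in different frequencies.

4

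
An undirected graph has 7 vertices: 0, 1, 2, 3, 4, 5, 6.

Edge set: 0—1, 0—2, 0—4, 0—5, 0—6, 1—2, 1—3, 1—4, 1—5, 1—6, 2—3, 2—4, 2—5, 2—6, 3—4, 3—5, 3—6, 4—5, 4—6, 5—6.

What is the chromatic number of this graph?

6

0, 1, 2, 4, 5, 6 form a clique, so at least 6 colors are needed.
6 colors suffice: color red → {4}; color blue → {2}; color green → {1}; color yellow → {5}; color purple → {6}; color orange → {0, 3}. No two adjacent vertices share a color.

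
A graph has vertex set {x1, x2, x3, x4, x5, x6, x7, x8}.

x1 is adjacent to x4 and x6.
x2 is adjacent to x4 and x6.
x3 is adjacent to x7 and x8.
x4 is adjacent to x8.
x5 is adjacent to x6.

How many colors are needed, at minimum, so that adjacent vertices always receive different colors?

x2 and x6 are adjacent, so at least 2 colors are needed.
A valid assignment using 2 colors: x1=B, x2=B, x3=R, x4=R, x5=B, x6=R, x7=B, x8=B. Each edge has distinct colors on its endpoints.

2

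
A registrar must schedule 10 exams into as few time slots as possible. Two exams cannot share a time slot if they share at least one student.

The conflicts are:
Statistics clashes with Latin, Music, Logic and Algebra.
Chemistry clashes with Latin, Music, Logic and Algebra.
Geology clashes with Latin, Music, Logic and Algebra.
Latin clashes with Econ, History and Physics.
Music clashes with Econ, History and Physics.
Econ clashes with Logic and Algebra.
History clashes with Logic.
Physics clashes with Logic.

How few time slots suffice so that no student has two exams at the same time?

2

Chemistry and Algebra conflict, so at least 2 time slots are needed.
2 time slots suffice: time slot 1 → {Latin, Music, Logic, Algebra}; time slot 2 → {Statistics, Chemistry, Geology, Econ, History, Physics}. No two conflicting exams share a time slot.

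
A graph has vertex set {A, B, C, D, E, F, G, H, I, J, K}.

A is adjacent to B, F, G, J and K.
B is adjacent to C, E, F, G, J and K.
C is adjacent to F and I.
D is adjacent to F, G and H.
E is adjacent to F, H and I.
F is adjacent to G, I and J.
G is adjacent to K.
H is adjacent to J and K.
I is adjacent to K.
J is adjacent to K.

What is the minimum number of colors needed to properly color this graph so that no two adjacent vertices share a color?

A, B, G, K are mutually adjacent (a clique of size 4), so at least 4 colors are needed.
4 colors suffice: A=yellow, B=blue, C=green, D=yellow, E=green, F=red, G=green, H=blue, I=blue, J=green, K=red. Each edge has distinct colors on its endpoints.

4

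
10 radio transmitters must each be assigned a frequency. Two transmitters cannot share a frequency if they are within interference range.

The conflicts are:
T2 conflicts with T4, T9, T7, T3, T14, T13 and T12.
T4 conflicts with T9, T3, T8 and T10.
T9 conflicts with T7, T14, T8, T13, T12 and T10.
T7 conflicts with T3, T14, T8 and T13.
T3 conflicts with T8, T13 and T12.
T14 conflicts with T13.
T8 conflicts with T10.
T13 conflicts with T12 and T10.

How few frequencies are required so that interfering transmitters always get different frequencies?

T2, T9, T7, T14, T13 all conflict with each other, so at least 5 frequencies are needed.
5 frequencies suffice: frequency 1 → {T9, T3}; frequency 2 → {T4, T13}; frequency 3 → {T2, T8}; frequency 4 → {T7, T12, T10}; frequency 5 → {T14}. No two conflicting transmitters share a frequency.

5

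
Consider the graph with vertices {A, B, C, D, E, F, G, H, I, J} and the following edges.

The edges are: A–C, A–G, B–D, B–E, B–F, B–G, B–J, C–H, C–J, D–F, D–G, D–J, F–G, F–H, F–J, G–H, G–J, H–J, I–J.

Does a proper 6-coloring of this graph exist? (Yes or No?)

Yes

The chromatic number is 5. B, D, F, G, J are mutually adjacent (a clique of size 5), so at least 5 colors are needed.
One proper 5-coloring: A=1, B=4, C=2, D=5, E=1, F=3, G=2, H=4, I=2, J=1.
Since 6 ≥ 5, a proper 6-coloring certainly exists.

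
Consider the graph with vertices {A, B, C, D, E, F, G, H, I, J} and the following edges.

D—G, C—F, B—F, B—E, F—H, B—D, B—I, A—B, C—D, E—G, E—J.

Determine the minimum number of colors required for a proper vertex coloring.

2

B and F are adjacent, so at least 2 colors are needed.
2 colors suffice: color red → {B, C, G, H, J}; color blue → {A, D, E, F, I}. Every edge joins two different colors.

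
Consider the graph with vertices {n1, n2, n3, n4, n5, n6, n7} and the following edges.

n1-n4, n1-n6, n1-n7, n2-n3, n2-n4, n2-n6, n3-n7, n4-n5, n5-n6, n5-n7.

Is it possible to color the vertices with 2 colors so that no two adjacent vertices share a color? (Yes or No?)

The cycle n7-n5-n4-n2-n3-n7 has odd length 5, so it cannot be 2-colored; at least 3 colors are needed.
So 2 colors are not enough.

No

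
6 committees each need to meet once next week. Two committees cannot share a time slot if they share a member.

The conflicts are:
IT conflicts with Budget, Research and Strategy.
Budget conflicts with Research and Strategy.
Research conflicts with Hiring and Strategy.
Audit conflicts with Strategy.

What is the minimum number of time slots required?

IT, Budget, Research, Strategy all conflict with each other, so at least 4 time slots are needed.
A valid assignment using 4 time slots: IT=3, Budget=4, Research=2, Hiring=1, Audit=2, Strategy=1. Each listed conflict is separated.

4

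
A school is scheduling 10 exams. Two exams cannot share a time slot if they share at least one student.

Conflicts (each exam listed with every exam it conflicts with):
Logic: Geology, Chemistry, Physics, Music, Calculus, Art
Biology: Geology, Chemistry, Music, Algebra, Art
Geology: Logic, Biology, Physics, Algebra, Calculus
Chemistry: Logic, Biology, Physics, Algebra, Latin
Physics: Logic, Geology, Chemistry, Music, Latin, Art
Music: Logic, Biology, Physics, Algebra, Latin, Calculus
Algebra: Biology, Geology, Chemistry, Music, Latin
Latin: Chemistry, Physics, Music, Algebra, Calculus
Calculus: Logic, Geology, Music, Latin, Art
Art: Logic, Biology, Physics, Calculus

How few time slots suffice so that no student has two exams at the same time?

3

Chemistry, Algebra, Latin are mutually in conflict, so at least 3 time slots are needed.
3 time slots suffice: time slot 1 → {Geology, Chemistry, Music, Art}; time slot 2 → {Logic, Biology, Latin}; time slot 3 → {Physics, Algebra, Calculus}. Every pair that conflicts lands in different time slots.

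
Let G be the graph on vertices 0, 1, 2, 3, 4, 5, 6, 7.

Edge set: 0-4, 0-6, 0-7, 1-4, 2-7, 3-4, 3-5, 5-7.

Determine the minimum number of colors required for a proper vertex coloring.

3

The cycle 3-4-0-7-5-3 has odd length 5, so it cannot be 2-colored; at least 3 colors are needed.
3 colors suffice: color red → {4, 6, 7}; color blue → {0, 1, 2, 5}; color green → {3}. Each edge has distinct colors on its endpoints.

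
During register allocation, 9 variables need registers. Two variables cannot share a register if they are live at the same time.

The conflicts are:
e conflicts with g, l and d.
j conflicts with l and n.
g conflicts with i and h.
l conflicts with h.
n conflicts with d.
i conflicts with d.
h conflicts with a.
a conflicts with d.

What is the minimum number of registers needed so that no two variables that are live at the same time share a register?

The cycle a-h-l-e-d-a has odd length 5, so it cannot be 2-colored; at least 3 registers are needed.
3 registers suffice: e=2, j=2, g=1, l=1, n=3, i=2, h=2, a=3, d=1. No two conflicting variables share a register.

3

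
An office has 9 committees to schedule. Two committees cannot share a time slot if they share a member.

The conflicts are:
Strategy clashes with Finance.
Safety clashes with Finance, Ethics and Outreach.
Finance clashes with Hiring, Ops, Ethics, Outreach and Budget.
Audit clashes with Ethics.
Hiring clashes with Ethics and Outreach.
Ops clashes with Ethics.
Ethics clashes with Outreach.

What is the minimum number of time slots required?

4

Safety, Finance, Ethics, Outreach pairwise conflict, so at least 4 time slots are needed.
4 time slots suffice: time slot 1 → {Finance, Audit}; time slot 2 → {Strategy, Ethics, Budget}; time slot 3 → {Ops, Outreach}; time slot 4 → {Safety, Hiring}. No two conflicting committees share a time slot.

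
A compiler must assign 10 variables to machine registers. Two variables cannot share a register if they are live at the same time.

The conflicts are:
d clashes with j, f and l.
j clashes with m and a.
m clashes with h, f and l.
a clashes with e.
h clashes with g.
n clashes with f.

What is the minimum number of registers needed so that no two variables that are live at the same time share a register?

j and a conflict, so at least 2 registers are needed.
Using 2 registers: d=1, j=2, m=1, a=1, h=2, n=1, f=2, l=2, g=1, e=2. Every pair that conflicts lands in different registers.

2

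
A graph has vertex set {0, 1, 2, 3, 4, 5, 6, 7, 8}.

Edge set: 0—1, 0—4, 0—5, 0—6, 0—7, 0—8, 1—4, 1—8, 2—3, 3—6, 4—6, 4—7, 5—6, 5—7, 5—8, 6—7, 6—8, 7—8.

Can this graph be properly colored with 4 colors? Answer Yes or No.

No

0, 5, 6, 7, 8 are pairwise adjacent (a clique of size 5), so at least 5 colors are needed.
So 4 colors are not enough.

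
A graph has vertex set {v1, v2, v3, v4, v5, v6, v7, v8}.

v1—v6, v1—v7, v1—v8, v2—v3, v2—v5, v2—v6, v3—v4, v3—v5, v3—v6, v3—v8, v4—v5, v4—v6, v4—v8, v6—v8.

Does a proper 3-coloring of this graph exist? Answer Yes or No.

No

v3, v4, v6, v8 are pairwise adjacent (a clique of size 4), so at least 4 colors are needed.
So 3 colors are not enough.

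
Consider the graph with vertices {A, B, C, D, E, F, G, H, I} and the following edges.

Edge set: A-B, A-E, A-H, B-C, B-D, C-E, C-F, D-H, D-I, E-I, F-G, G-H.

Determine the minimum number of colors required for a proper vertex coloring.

The cycle I-D-B-C-E-I has odd length 5, so it cannot be 2-colored; at least 3 colors are needed.
3 colors suffice: color 1 → {B, E, F, H}; color 2 → {A, C, D, G}; color 3 → {I}. Each edge has distinct colors on its endpoints.

3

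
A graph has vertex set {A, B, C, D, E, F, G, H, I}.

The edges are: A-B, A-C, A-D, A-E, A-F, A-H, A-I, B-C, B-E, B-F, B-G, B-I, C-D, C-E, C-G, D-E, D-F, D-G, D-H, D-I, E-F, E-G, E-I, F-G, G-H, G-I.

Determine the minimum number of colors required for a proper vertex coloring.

D, E, G, I form a clique, so at least 4 colors are needed.
4 colors suffice: color red → {E, H}; color blue → {B, D}; color green → {A, G}; color yellow → {C, F, I}. Each edge has distinct colors on its endpoints.

4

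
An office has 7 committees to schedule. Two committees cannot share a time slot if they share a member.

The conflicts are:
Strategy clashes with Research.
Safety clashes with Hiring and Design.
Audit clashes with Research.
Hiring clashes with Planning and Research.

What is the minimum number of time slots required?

2

Safety and Hiring conflict, so at least 2 time slots are needed.
2 time slots suffice: time slot 1 → {Strategy, Audit, Hiring, Design}; time slot 2 → {Safety, Planning, Research}. No two conflicting committees share a time slot.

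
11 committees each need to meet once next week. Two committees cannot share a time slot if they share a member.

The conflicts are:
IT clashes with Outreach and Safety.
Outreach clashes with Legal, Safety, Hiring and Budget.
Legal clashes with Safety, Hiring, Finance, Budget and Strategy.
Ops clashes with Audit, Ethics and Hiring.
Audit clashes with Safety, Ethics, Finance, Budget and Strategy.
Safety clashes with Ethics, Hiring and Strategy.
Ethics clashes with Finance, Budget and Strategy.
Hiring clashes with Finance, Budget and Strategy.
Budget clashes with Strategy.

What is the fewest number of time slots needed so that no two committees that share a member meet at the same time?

Outreach, Legal, Safety, Hiring are mutually in conflict, so at least 4 time slots are needed.
4 time slots suffice: time slot 1 → {IT, Ethics, Hiring}; time slot 2 → {Ops, Safety, Finance, Budget}; time slot 3 → {Legal, Audit}; time slot 4 → {Outreach, Strategy}. No two conflicting committees share a time slot.

4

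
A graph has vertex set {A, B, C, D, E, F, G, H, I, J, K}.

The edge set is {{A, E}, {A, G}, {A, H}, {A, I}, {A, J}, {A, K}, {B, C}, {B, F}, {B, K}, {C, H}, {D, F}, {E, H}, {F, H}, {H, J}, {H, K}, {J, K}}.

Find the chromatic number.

A, H, J, K form a clique, so at least 4 colors are needed.
One proper 4-coloring: A=2, B=1, C=2, D=1, E=3, F=2, G=1, H=1, I=1, J=4, K=3. Every edge joins two different colors.

4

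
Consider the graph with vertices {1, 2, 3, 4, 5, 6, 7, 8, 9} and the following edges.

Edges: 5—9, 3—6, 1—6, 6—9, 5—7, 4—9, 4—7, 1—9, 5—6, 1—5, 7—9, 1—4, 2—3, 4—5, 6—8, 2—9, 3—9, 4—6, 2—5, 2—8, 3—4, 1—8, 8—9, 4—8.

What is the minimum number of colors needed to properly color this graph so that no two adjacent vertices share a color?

5

1, 4, 5, 6, 9 are pairwise adjacent (a clique of size 5), so at least 5 colors are needed.
5 colors suffice: 1=purple, 2=blue, 3=yellow, 4=blue, 5=yellow, 6=green, 7=green, 8=yellow, 9=red. Every edge joins two different colors.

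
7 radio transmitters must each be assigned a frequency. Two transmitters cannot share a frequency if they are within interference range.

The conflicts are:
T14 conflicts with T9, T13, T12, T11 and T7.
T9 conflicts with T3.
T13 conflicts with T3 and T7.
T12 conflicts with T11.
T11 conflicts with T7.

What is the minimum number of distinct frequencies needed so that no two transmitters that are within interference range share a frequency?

3

T14, T12, T11 are mutually in conflict, so at least 3 frequencies are needed.
3 frequencies suffice: frequency 1 → {T14, T3}; frequency 2 → {T9, T12, T7}; frequency 3 → {T13, T11}. Each listed conflict is separated.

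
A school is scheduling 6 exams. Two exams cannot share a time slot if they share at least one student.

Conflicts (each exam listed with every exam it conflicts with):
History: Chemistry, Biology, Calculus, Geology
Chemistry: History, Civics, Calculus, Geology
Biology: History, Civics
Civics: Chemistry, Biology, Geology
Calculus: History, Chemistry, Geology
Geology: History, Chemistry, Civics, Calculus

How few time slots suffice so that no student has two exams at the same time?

History, Chemistry, Calculus, Geology pairwise conflict, so at least 4 time slots are needed.
4 time slots suffice: time slot 1 → {History, Civics}; time slot 2 → {Chemistry, Biology}; time slot 3 → {Geology}; time slot 4 → {Calculus}. Each listed conflict is separated.

4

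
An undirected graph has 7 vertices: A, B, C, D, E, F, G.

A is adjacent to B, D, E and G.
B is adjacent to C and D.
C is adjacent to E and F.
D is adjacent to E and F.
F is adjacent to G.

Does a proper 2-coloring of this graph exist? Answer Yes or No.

No

A, D, E form a triangle, so at least 3 colors are needed.
So 2 colors are not enough.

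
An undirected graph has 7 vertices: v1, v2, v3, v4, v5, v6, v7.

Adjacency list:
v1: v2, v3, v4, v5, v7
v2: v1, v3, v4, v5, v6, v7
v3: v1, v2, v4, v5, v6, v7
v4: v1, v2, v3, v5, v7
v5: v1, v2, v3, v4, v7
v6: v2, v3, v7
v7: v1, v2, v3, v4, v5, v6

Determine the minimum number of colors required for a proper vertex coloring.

v1, v2, v3, v4, v5, v7 form a clique, so at least 6 colors are needed.
6 colors suffice: color 1 → {v2}; color 2 → {v3}; color 3 → {v7}; color 4 → {v5, v6}; color 5 → {v4}; color 6 → {v1}. Each edge has distinct colors on its endpoints.

6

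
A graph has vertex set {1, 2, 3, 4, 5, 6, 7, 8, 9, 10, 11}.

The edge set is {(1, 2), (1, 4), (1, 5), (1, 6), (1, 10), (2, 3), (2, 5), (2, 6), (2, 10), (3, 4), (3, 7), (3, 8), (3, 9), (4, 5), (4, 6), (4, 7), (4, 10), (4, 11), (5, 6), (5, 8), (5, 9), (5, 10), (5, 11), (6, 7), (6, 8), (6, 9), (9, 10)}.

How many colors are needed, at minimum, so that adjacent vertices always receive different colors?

1, 4, 5, 10 are pairwise adjacent (a clique of size 4), so at least 4 colors are needed.
A valid assignment using 4 colors: 1=d, 2=b, 3=a, 4=b, 5=a, 6=c, 7=d, 8=b, 9=b, 10=c, 11=c. Each edge has distinct colors on its endpoints.

4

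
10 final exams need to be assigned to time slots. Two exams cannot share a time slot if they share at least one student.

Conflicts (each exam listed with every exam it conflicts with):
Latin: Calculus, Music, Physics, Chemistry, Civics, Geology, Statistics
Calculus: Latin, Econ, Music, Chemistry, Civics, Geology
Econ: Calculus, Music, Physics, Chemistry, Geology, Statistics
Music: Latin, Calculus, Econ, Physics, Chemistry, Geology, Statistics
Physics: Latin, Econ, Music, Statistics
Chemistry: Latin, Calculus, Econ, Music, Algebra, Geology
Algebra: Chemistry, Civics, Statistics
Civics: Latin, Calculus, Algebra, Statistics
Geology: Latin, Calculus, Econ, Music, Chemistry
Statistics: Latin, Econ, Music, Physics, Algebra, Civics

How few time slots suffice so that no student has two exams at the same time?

Latin, Calculus, Music, Chemistry, Geology pairwise conflict, so at least 5 time slots are needed.
5 time slots suffice: time slot 1 → {Music, Civics}; time slot 2 → {Latin, Econ, Algebra}; time slot 3 → {Chemistry, Statistics}; time slot 4 → {Calculus, Physics}; time slot 5 → {Geology}. No two conflicting exams share a time slot.

5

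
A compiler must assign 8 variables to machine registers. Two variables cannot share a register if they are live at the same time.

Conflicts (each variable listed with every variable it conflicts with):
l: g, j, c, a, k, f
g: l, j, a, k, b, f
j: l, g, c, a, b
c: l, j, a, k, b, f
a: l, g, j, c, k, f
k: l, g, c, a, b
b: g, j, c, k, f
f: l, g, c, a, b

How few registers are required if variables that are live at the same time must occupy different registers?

4

l, g, a, k all conflict with each other, so at least 4 registers are needed.
4 registers suffice: register 1 → {g, c}; register 2 → {a, b}; register 3 → {l}; register 4 → {j, k, f}. No two conflicting variables share a register.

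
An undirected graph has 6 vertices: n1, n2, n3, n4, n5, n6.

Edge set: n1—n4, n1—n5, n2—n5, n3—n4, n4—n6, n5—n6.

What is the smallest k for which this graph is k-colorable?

n1 and n4 are adjacent, so at least 2 colors are needed.
A valid assignment using 2 colors: n1=B, n2=B, n3=B, n4=R, n5=R, n6=B. No two adjacent vertices share a color.

2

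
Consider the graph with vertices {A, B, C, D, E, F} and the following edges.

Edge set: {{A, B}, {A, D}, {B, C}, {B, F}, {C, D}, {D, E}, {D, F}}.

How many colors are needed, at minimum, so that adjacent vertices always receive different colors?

2

D and E are adjacent, so at least 2 colors are needed.
2 colors suffice: A=2, B=1, C=2, D=1, E=2, F=2. No two adjacent vertices share a color.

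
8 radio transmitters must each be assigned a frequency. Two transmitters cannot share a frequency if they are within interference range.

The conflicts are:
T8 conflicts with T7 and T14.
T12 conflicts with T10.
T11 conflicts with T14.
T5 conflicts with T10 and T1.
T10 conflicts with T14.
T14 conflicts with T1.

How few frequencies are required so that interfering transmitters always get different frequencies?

T8 and T14 conflict, so at least 2 frequencies are needed.
2 frequencies suffice: frequency 1 → {T7, T12, T5, T14}; frequency 2 → {T8, T11, T10, T1}. No two conflicting transmitters share a frequency.

2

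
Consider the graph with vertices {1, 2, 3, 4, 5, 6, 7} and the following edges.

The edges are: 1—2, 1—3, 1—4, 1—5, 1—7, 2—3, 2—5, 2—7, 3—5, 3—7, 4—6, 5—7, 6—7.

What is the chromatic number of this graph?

5

1, 2, 3, 5, 7 form a clique, so at least 5 colors are needed.
5 colors suffice: color a → {4, 7}; color b → {1, 6}; color c → {5}; color d → {2}; color e → {3}. Every edge joins two different colors.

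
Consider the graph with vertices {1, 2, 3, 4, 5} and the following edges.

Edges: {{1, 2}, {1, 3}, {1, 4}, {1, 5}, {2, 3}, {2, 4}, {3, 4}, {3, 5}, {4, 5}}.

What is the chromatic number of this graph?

4

1, 2, 3, 4 form a clique, so at least 4 colors are needed.
4 colors suffice: 1=red, 2=yellow, 3=green, 4=blue, 5=yellow. Each edge has distinct colors on its endpoints.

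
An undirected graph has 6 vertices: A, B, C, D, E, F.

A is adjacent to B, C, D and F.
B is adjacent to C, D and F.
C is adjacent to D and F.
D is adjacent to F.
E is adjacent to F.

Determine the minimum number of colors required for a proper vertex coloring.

5

A, B, C, D, F are mutually adjacent (a clique of size 5), so at least 5 colors are needed.
5 colors suffice: color red → {F}; color blue → {D, E}; color green → {C}; color yellow → {B}; color purple → {A}. Every edge joins two different colors.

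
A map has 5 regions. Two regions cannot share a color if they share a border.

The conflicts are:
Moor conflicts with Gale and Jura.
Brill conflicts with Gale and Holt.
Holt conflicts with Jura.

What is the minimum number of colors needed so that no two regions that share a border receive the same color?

The cycle Brill-Gale-Moor-Jura-Holt-Brill has odd length 5, so it cannot be 2-colored; at least 3 colors are needed.
3 colors suffice: color 1 → {Moor, Holt}; color 2 → {Gale, Jura}; color 3 → {Brill}. Every pair that conflicts lands in different colors.

3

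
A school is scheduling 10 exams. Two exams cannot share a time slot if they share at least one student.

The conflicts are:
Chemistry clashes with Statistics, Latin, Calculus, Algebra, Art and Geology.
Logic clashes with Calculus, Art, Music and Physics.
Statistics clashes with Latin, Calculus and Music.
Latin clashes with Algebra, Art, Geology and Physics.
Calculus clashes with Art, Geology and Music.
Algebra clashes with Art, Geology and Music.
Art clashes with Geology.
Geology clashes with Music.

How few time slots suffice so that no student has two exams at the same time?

5

Chemistry, Latin, Algebra, Art, Geology are mutually in conflict, so at least 5 time slots are needed.
5 time slots suffice: Chemistry=4, Logic=3, Statistics=3, Latin=1, Calculus=1, Algebra=5, Art=2, Geology=3, Music=2, Physics=2. Every pair that conflicts lands in different time slots.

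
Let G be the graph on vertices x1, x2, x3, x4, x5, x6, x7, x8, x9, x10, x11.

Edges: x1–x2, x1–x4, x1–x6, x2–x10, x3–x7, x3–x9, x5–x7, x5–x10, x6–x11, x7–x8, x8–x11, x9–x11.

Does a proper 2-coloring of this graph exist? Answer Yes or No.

The cycle x8-x11-x9-x3-x7-x8 has odd length 5, so it cannot be 2-colored; at least 3 colors are needed.
So 2 colors are not enough.

No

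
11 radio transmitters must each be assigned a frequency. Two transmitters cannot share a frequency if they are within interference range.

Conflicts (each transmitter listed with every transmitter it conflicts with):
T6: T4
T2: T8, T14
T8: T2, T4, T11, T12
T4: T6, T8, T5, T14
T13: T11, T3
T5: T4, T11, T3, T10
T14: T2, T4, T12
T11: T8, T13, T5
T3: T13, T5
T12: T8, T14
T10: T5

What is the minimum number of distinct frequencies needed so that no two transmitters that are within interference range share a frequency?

2

T8 and T12 conflict, so at least 2 frequencies are needed.
A valid assignment using 2 frequencies: T6=1, T2=2, T8=1, T4=2, T13=1, T5=1, T14=1, T11=2, T3=2, T12=2, T10=2. Every pair that conflicts lands in different frequencies.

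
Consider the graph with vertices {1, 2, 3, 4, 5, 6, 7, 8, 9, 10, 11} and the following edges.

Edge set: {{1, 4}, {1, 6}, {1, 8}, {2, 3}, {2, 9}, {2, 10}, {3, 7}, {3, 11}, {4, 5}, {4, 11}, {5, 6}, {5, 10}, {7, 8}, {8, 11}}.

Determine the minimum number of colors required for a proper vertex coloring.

4 and 5 are adjacent, so at least 2 colors are needed.
2 colors suffice: color a → {3, 4, 6, 8, 9, 10}; color b → {1, 2, 5, 7, 11}. Every edge joins two different colors.

2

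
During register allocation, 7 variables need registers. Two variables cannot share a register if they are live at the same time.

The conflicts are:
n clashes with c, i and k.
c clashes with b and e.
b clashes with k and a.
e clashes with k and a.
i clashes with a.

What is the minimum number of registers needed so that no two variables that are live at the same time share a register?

3

The cycle e-a-i-n-c-e has odd length 5, so it cannot be 2-colored; at least 3 registers are needed.
Using 3 registers: n=2, c=1, b=2, e=2, i=3, k=1, a=1. Every pair that conflicts lands in different registers.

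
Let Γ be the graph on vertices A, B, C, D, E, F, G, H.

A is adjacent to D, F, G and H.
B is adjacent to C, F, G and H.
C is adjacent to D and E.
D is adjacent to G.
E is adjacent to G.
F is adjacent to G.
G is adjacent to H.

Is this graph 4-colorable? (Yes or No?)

Yes

The chromatic number is 3. A, D, G are pairwise adjacent, so at least 3 colors are needed.
3 colors suffice: A=2, B=2, C=1, D=3, E=2, F=3, G=1, H=3.
Since 4 ≥ 3, a proper 4-coloring certainly exists.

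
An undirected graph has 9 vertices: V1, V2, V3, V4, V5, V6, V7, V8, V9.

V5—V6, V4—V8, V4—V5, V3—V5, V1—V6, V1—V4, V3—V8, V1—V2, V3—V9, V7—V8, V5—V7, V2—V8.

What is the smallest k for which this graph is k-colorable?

2

V2 and V8 are adjacent, so at least 2 colors are needed.
2 colors suffice: color 1 → {V1, V5, V8, V9}; color 2 → {V2, V3, V4, V6, V7}. No two adjacent vertices share a color.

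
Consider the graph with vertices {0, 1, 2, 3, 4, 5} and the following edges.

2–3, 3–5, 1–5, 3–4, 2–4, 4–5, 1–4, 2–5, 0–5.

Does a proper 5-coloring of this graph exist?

Yes

The chromatic number is 4. 2, 3, 4, 5 are pairwise adjacent (a clique of size 4), so at least 4 colors are needed.
4 colors suffice: 0=b, 1=c, 2=d, 3=c, 4=b, 5=a.
Since 5 ≥ 4, a proper 5-coloring certainly exists.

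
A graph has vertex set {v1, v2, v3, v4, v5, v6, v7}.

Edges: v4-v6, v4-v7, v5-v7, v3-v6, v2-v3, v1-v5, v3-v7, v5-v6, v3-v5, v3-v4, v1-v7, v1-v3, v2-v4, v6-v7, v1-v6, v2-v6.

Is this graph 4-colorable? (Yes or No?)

No

v1, v3, v5, v6, v7 are pairwise adjacent (a clique of size 5), so at least 5 colors are needed.
So 4 colors are not enough.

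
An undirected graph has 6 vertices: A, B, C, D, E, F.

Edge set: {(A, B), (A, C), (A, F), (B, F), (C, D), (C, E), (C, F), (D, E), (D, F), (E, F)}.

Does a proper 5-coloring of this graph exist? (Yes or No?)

The chromatic number is 4. C, D, E, F are pairwise adjacent (a clique of size 4), so at least 4 colors are needed.
One proper 4-coloring: A=3, B=2, C=2, D=3, E=4, F=1.
Since 5 ≥ 4, a proper 5-coloring certainly exists.

Yes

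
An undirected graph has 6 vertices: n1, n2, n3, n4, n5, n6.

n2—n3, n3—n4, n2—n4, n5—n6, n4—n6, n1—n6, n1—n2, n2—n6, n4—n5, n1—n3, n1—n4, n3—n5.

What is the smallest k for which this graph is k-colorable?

4

n1, n2, n3, n4 form a clique, so at least 4 colors are needed.
4 colors suffice: color 1 → {n4}; color 2 → {n1, n5}; color 3 → {n3, n6}; color 4 → {n2}. Each edge has distinct colors on its endpoints.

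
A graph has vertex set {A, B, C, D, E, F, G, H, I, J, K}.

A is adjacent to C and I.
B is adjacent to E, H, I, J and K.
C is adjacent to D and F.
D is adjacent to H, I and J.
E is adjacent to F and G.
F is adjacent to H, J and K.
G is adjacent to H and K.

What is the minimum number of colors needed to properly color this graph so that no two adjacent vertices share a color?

2

A and C are adjacent, so at least 2 colors are needed.
2 colors suffice: color 1 → {A, B, D, F, G}; color 2 → {C, E, H, I, J, K}. Each edge has distinct colors on its endpoints.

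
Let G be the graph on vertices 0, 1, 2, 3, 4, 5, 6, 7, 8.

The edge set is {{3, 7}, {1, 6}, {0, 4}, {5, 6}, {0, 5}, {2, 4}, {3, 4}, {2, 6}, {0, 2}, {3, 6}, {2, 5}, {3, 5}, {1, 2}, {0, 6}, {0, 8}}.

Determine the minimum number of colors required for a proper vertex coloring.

0, 2, 5, 6 are pairwise adjacent (a clique of size 4), so at least 4 colors are needed.
4 colors suffice: color red → {0, 1, 3}; color blue → {4, 6, 7, 8}; color green → {2}; color yellow → {5}. No two adjacent vertices share a color.

4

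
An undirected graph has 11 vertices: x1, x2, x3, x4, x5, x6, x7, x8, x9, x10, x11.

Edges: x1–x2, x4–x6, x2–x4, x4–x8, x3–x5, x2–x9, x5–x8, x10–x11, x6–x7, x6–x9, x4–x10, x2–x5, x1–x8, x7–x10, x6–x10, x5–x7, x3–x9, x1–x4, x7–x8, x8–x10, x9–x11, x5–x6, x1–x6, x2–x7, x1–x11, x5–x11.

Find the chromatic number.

x5, x7, x8 form a triangle, so at least 3 colors are needed.
3 colors suffice: color R → {x1, x5, x9, x10}; color B → {x2, x3, x6, x8, x11}; color G → {x4, x7}. No two adjacent vertices share a color.

3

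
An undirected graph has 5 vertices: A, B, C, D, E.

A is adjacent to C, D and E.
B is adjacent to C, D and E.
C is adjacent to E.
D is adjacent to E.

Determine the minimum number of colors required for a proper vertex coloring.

3

A, D, E form a triangle, so at least 3 colors are needed.
3 colors suffice: color 1 → {E}; color 2 → {C, D}; color 3 → {A, B}. No two adjacent vertices share a color.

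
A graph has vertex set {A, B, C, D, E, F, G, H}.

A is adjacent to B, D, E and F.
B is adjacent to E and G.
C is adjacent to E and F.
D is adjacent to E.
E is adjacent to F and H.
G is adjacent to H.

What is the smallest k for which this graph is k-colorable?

A, D, E are pairwise adjacent, so at least 3 colors are needed.
3 colors suffice: color red → {E, G}; color blue → {A, C, H}; color green → {B, D, F}. Each edge has distinct colors on its endpoints.

3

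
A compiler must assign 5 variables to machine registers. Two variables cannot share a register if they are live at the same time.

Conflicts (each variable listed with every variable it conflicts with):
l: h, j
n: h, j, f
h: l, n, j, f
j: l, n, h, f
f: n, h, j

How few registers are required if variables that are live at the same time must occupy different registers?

n, h, j, f all conflict with each other, so at least 4 registers are needed.
4 registers suffice: register 1 → {h}; register 2 → {j}; register 3 → {l, f}; register 4 → {n}. No two conflicting variables share a register.

4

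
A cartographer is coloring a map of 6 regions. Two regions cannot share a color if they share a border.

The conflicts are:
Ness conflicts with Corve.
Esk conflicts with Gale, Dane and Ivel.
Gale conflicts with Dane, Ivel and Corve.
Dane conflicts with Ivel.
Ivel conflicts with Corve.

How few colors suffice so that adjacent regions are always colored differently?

Esk, Gale, Dane, Ivel all conflict with each other, so at least 4 colors are needed.
One proper 4-coloring: Ness=1, Esk=3, Gale=1, Dane=4, Ivel=2, Corve=3. Every pair that conflicts lands in different colors.

4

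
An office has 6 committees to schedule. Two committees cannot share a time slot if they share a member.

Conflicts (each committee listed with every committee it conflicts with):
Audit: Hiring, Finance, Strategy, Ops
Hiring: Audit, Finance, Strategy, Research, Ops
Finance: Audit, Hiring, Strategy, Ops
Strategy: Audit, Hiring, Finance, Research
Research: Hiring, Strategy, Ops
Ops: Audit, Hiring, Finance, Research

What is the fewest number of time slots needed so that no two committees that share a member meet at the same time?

4

Audit, Hiring, Finance, Ops are mutually in conflict, so at least 4 time slots are needed.
Using 4 time slots: Audit=2, Hiring=1, Finance=4, Strategy=3, Research=2, Ops=3. No two conflicting committees share a time slot.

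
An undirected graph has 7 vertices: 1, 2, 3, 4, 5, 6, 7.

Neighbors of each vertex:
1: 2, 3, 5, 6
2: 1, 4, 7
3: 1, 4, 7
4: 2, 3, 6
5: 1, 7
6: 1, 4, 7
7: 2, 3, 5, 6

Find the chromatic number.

1 and 2 are adjacent, so at least 2 colors are needed.
A valid assignment using 2 colors: 1=a, 2=b, 3=b, 4=a, 5=b, 6=b, 7=a. Each edge has distinct colors on its endpoints.

2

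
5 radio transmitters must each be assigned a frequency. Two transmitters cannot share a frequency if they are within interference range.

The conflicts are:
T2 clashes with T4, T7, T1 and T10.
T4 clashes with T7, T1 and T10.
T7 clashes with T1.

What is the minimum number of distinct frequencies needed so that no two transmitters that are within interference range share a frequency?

T2, T4, T7, T1 are mutually in conflict, so at least 4 frequencies are needed.
4 frequencies suffice: frequency 1 → {T4}; frequency 2 → {T2}; frequency 3 → {T7, T10}; frequency 4 → {T1}. Each listed conflict is separated.

4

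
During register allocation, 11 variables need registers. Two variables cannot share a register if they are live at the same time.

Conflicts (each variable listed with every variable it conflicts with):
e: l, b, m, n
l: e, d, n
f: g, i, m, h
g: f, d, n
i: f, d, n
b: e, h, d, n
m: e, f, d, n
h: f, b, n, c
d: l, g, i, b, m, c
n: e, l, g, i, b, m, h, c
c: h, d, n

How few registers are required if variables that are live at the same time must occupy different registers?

e, l, n are mutually in conflict, so at least 3 registers are needed.
3 registers suffice: register 1 → {f, d, n}; register 2 → {e, g, i, h}; register 3 → {l, b, m, c}. No two conflicting variables share a register.

3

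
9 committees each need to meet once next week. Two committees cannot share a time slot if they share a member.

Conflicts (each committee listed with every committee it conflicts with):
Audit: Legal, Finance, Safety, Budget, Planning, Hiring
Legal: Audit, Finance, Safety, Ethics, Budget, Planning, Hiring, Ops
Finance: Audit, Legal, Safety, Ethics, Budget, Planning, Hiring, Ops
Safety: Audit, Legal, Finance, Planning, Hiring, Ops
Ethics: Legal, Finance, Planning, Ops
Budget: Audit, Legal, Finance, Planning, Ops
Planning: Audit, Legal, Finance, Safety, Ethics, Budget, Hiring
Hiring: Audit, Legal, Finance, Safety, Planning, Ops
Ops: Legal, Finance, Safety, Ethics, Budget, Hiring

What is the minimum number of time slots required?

6

Audit, Legal, Finance, Safety, Planning, Hiring pairwise conflict, so at least 6 time slots are needed.
6 time slots suffice: Audit=5, Legal=2, Finance=1, Safety=6, Ethics=4, Budget=4, Planning=3, Hiring=4, Ops=3. No two conflicting committees share a time slot.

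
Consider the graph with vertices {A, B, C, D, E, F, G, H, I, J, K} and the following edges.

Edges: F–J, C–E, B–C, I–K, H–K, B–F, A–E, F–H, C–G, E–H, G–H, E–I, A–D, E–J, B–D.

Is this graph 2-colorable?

The cycle A-D-B-C-E-A has odd length 5, so it cannot be 2-colored; at least 3 colors are needed.
So 2 colors are not enough.

No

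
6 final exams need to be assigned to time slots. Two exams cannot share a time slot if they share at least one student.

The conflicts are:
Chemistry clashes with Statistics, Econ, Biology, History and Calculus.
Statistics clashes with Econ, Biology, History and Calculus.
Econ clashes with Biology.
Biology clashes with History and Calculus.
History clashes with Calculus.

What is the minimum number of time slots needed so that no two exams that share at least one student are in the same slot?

5

Chemistry, Statistics, Biology, History, Calculus pairwise conflict, so at least 5 time slots are needed.
Using 5 time slots: Chemistry=1, Statistics=3, Econ=4, Biology=2, History=4, Calculus=5. Each listed conflict is separated.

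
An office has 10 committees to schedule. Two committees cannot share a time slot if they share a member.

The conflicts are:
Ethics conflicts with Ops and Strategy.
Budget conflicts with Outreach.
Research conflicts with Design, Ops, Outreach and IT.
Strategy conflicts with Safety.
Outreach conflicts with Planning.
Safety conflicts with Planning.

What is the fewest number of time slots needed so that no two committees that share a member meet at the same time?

3

The cycle Safety-Strategy-Ethics-Ops-Research-Outreach-Planning-Safety has odd length 7, so it cannot be 2-colored; at least 3 time slots are needed.
A valid assignment using 3 time slots: Ethics=1, Budget=1, Research=1, Design=2, Ops=2, Strategy=2, Outreach=2, IT=2, Safety=1, Planning=3. Every pair that conflicts lands in different time slots.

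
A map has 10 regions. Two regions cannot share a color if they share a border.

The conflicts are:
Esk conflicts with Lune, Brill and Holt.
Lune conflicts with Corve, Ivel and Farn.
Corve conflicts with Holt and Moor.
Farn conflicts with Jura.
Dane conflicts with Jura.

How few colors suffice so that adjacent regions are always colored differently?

2

Esk and Brill conflict, so at least 2 colors are needed.
A valid assignment using 2 colors: Esk=2, Lune=1, Corve=2, Ivel=2, Farn=2, Brill=1, Dane=2, Holt=1, Moor=1, Jura=1. Each listed conflict is separated.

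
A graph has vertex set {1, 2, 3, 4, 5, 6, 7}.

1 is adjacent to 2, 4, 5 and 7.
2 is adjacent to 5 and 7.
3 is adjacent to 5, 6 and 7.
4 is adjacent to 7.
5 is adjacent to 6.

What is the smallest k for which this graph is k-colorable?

3

3, 5, 6 form a triangle, so at least 3 colors are needed.
3 colors suffice: color red → {1, 3}; color blue → {5, 7}; color green → {2, 4, 6}. No two adjacent vertices share a color.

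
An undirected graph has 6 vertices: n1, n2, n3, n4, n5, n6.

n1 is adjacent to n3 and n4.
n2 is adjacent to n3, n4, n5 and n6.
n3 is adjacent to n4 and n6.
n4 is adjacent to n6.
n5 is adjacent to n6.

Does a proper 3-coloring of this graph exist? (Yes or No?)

No

n2, n3, n4, n6 are pairwise adjacent (a clique of size 4), so at least 4 colors are needed.
So 3 colors are not enough.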